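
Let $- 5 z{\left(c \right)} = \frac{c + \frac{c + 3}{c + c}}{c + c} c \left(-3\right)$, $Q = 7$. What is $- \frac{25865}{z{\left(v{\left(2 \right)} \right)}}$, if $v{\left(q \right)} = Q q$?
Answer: $- \frac{7242200}{1227} \approx -5902.4$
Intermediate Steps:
$v{\left(q \right)} = 7 q$
$z{\left(c \right)} = \frac{3 c}{10} + \frac{3 \left(3 + c\right)}{20 c}$ ($z{\left(c \right)} = - \frac{\frac{c + \frac{c + 3}{c + c}}{c + c} c \left(-3\right)}{5} = - \frac{\frac{c + \frac{3 + c}{2 c}}{2 c} c \left(-3\right)}{5} = - \frac{\left(\frac{c}{2} + \frac{3 + c}{4 c}\right) \left(-3\right)}{5} = - \frac{- \frac{3 c}{2} - \frac{3 \left(3 + c\right)}{4 c}}{5} = \frac{3 c}{10} + \frac{3 \left(3 + c\right)}{20 c}$)
$- \frac{25865}{z{\left(v{\left(2 \right)} \right)}} = - \frac{25865}{\frac{3}{20} \frac{1}{7 \cdot 2} \left(3 + 7 \cdot 2 \left(1 + 2 \cdot 7 \cdot 2\right)\right)} = - \frac{25865}{\frac{3}{20} \cdot \frac{1}{14} \left(3 + 14 \left(1 + 2 \cdot 14\right)\right)} = - \frac{25865}{\frac{3}{20} \cdot \frac{1}{14} \left(3 + 14 \left(1 + 28\right)\right)} = - \frac{25865}{\frac{3}{20} \cdot \frac{1}{14} \left(3 + 14 \cdot 29\right)} = - \frac{25865}{\frac{3}{20} \cdot \frac{1}{14} \left(3 + 406\right)} = - \frac{25865}{\frac{3}{20} \cdot \frac{1}{14} \cdot 409} = - \frac{25865}{\frac{1227}{280}} = \left(-25865\right) \frac{280}{1227} = - \frac{7242200}{1227}$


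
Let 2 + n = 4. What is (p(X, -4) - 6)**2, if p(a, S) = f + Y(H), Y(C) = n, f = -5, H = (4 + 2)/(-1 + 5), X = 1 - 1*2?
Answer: 81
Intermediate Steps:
X = -1 (X = 1 - 2 = -1)
H = 3/2 (H = 6/4 = 6*(1/4) = 3/2 ≈ 1.5000)
n = 2 (n = -2 + 4 = 2)
Y(C) = 2
p(a, S) = -3 (p(a, S) = -5 + 2 = -3)
(p(X, -4) - 6)**2 = (-3 - 6)**2 = (-9)**2 = 81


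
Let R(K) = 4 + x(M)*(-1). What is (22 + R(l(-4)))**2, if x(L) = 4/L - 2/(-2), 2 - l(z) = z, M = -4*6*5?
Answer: 564001/900 ≈ 626.67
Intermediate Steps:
M = -120 (M = -24*5 = -120)
l(z) = 2 - z
x(L) = 1 + 4/L (x(L) = 4/L - 2*(-1/2) = 4/L + 1 = 1 + 4/L)
R(K) = 91/30 (R(K) = 4 + ((4 - 120)/(-120))*(-1) = 4 - 1/120*(-116)*(-1) = 4 + (29/30)*(-1) = 4 - 29/30 = 91/30)
(22 + R(l(-4)))**2 = (22 + 91/30)**2 = (751/30)**2 = 564001/900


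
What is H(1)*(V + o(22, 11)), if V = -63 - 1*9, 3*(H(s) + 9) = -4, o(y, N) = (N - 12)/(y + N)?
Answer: 73687/99 ≈ 744.31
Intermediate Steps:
o(y, N) = (-12 + N)/(N + y)
H(s) = -31/3 (H(s) = -9 + (⅓)*(-4) = -9 - 4/3 = -31/3)
V = -72 (V = -63 - 9 = -72)
H(1)*(V + o(22, 11)) = -31*(-72 + (-12 + 11)/(11 + 22))/3 = -31*(-72 - 1/33)/3 = -31/3*(-2377/33) = 73687/99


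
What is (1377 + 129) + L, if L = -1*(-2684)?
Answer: 4190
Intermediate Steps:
L = 2684
(1377 + 129) + L = (1377 + 129) + 2684 = 1506 + 2684 = 4190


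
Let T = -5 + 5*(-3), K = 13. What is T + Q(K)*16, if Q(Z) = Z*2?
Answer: 396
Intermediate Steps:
Q(Z) = 2*Z
T = -20 (T = -5 - 15 = -20)
T + Q(K)*16 = -20 + (2*13)*16 = -20 + 26*16 = -20 + 416 = 396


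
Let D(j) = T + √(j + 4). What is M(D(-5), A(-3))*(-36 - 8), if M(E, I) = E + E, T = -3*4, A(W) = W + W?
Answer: 1056 - 88*I ≈ 1056.0 - 88.0*I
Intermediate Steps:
A(W) = 2*W
T = -12
D(j) = -12 + √(4 + j) (D(j) = -12 + √(j + 4) = -12 + √(4 + j))
M(E, I) = 2*E
M(D(-5), A(-3))*(-36 - 8) = (2*(-12 + √(4 - 5)))*(-36 - 8) = (2*(-12 + √(-1)))*(-44) = (2*(-12 + I))*(-44) = (-24 + 2*I)*(-44) = 1056 - 88*I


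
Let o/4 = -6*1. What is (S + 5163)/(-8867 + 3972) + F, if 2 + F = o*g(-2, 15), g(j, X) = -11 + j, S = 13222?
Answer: 299813/979 ≈ 306.24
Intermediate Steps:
o = -24 (o = 4*(-6*1) = 4*(-6) = -24)
F = 310 (F = -2 - 24*(-11 - 2) = -2 - 24*(-13) = -2 + 312 = 310)
(S + 5163)/(-8867 + 3972) + F = (13222 + 5163)/(-8867 + 3972) + 310 = 18385/(-4895) + 310 = 18385*(-1/4895) + 310 = -3677/979 + 310 = 299813/979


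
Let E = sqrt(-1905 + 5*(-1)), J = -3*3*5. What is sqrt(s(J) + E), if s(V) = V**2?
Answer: sqrt(2025 + I*sqrt(1910)) ≈ 45.003 + 0.4856*I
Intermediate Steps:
J = -45 (J = -9*5 = -45)
E = I*sqrt(1910) (E = sqrt(-1905 - 5) = sqrt(-1910) = I*sqrt(1910) ≈ 43.704*I)
sqrt(s(J) + E) = sqrt((-45)**2 + I*sqrt(1910)) = sqrt(2025 + I*sqrt(1910))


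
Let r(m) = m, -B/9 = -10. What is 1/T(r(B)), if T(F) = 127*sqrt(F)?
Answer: sqrt(10)/3810 ≈ 0.00082999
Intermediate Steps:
B = 90 (B = -9*(-10) = 90)
1/T(r(B)) = 1/(127*sqrt(90)) = 1/(127*(3*sqrt(10))) = 1/(381*sqrt(10)) = sqrt(10)/3810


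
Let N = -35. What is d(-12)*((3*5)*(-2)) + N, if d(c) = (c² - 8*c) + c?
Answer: -6875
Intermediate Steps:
d(c) = c² - 7*c
d(-12)*((3*5)*(-2)) + N = (-12*(-7 - 12))*((3*5)*(-2)) - 35 = (-12*(-19))*(15*(-2)) - 35 = 228*(-30) - 35 = -6840 - 35 = -6875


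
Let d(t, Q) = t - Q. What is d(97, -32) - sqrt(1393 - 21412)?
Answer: 129 - I*sqrt(20019) ≈ 129.0 - 141.49*I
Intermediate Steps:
d(97, -32) - sqrt(1393 - 21412) = (97 - 1*(-32)) - sqrt(1393 - 21412) = (97 + 32) - sqrt(-20019) = 129 - I*sqrt(20019)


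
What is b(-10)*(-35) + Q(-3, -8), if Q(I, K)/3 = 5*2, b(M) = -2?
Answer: 100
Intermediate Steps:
Q(I, K) = 30 (Q(I, K) = 3*(5*2) = 3*10 = 30)
b(-10)*(-35) + Q(-3, -8) = -2*(-35) + 30 = 70 + 30 = 100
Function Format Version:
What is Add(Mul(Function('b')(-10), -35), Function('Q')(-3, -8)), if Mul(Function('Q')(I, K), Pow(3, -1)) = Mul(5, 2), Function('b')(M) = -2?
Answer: 100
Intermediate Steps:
Function('Q')(I, K) = 30 (Function('Q')(I, K) = Mul(3, Mul(5, 2)) = Mul(3, 10) = 30)
Add(Mul(Function('b')(-10), -35), Function('Q')(-3, -8)) = Add(Mul(-2, -35), 30) = Add(70, 30) = 100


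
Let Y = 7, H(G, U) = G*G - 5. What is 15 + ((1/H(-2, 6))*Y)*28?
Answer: -181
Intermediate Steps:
H(G, U) = -5 + G² (H(G, U) = G² - 5 = -5 + G²)
15 + ((1/H(-2, 6))*Y)*28 = 15 + ((1/(-5 + (-2)²))*7)*28 = 15 + ((1/(-5 + 4))*7)*28 = 15 + ((1/(-1))*7)*28 = 15 + ((1*(-1))*7)*28 = 15 - 1*7*28 = 15 - 7*28 = 15 - 196 = -181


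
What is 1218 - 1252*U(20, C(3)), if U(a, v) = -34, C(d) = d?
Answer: 43786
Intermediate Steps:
1218 - 1252*U(20, C(3)) = 1218 - 1252*(-34) = 1218 + 42568 = 43786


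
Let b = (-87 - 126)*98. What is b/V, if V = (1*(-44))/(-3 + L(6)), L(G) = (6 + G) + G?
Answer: 156555/22 ≈ 7116.1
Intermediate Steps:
L(G) = 6 + 2*G
b = -20874 (b = -213*98 = -20874)
V = -44/15 (V = (1*(-44))/(-3 + (6 + 2*6)) = -44/(-3 + (6 + 12)) = -44/(-3 + 18) = -44/15 ≈ -2.9333)
b/V = -20874/(-44/15) = -20874*(-15/44) = 156555/22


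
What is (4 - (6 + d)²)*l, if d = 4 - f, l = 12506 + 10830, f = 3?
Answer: -1050120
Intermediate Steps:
l = 23336
d = 1 (d = 4 - 1*3 = 4 - 3 = 1)
(4 - (6 + d)²)*l = (4 - (6 + 1)²)*23336 = (4 - 1*7²)*23336 = (4 - 1*49)*23336 = (4 - 49)*23336 = -45*23336 = -1050120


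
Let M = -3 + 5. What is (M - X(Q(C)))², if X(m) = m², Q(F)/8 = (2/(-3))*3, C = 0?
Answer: 64516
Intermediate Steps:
M = 2
Q(F) = -16 (Q(F) = 8*((2/(-3))*3) = 8*((2*(-⅓))*3) = 8*(-⅔*3) = 8*(-2) = -16)
(M - X(Q(C)))² = (2 - 1*(-16)²)² = (2 - 1*256)² = (2 - 256)² = (-254)² = 64516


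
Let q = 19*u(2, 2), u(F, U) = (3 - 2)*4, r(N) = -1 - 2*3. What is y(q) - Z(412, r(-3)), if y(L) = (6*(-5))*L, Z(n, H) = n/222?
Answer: -253286/111 ≈ -2281.9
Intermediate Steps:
r(N) = -7 (r(N) = -1 - 6 = -7)
u(F, U) = 4 (u(F, U) = 1*4 = 4)
Z(n, H) = n/222 (Z(n, H) = n*(1/222) = n/222)
q = 76 (q = 19*4 = 76)
y(L) = -30*L
y(q) - Z(412, r(-3)) = -30*76 - 412/222 = -2280 - 1*206/111 = -2280 - 206/111 = -253286/111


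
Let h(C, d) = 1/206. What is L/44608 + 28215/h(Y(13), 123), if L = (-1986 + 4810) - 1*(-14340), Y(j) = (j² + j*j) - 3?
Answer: 64818662371/11152 ≈ 5.8123e+6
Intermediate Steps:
Y(j) = -3 + 2*j² (Y(j) = (j² + j²) - 3 = 2*j² - 3 = -3 + 2*j²)
h(C, d) = 1/206
L = 17164 (L = 2824 + 14340 = 17164)
L/44608 + 28215/h(Y(13), 123) = 17164/44608 + 28215/(1/206) = 17164*(1/44608) + 28215*206 = 4291/11152 + 5812290 = 64818662371/11152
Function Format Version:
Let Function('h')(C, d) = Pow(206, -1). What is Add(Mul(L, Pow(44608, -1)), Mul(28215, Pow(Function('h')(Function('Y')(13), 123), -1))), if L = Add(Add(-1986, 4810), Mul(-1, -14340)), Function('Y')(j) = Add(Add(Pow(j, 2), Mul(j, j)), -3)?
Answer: Rational(64818662371, 11152) ≈ 5.8123e+6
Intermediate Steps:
Function('Y')(j) = Add(-3, Mul(2, Pow(j, 2))) (Function('Y')(j) = Add(Add(Pow(j, 2), Pow(j, 2)), -3) = Add(Mul(2, Pow(j, 2)), -3) = Add(-3, Mul(2, Pow(j, 2))))
Function('h')(C, d) = Rational(1, 206)
L = 17164 (L = Add(2824, 14340) = 17164)
Add(Mul(L, Pow(44608, -1)), Mul(28215, Pow(Function('h')(Function('Y')(13), 123), -1))) = Add(Mul(17164, Pow(44608, -1)), Mul(28215, Pow(Rational(1, 206), -1))) = Add(Mul(17164, Rational(1, 44608)), Mul(28215, 206)) = Add(Rational(4291, 11152), 5812290) = Rational(64818662371, 11152)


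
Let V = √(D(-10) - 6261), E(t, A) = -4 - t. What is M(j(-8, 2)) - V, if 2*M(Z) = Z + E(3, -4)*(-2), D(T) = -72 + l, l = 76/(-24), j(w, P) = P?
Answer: 8 - I*√228102/6 ≈ 8.0 - 79.6*I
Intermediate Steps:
l = -19/6 (l = 76*(-1/24) = -19/6 ≈ -3.1667)
D(T) = -451/6 (D(T) = -72 - 19/6 = -451/6)
M(Z) = 7 + Z/2 (M(Z) = (Z + (-4 - 1*3)*(-2))/2 = (Z + (-4 - 3)*(-2))/2 = (Z - 7*(-2))/2 = (Z + 14)/2 = (14 + Z)/2 = 7 + Z/2)
V = I*√228102/6 (V = √(-451/6 - 6261) = √(-38017/6) = I*√228102/6 ≈ 79.6*I)
M(j(-8, 2)) - V = (7 + (½)*2) - I*√228102/6 = (7 + 1) - I*√228102/6 = 8 - I*√228102/6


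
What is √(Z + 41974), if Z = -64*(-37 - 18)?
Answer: 23*√86 ≈ 213.29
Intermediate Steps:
Z = 3520 (Z = -64*(-55) = 3520)
√(Z + 41974) = √(3520 + 41974) = √45494 = 23*√86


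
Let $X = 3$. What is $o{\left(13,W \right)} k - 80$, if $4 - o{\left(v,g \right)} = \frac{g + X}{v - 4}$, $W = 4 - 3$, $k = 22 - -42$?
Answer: $\frac{1328}{9} \approx 147.56$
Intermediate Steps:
$k = 64$ ($k = 22 + 42 = 64$)
$W = 1$
$o{\left(v,g \right)} = 4 - \frac{3 + g}{-4 + v}$ ($o{\left(v,g \right)} = 4 - \frac{g + 3}{v - 4} = 4 - \frac{3 + g}{v - 4} = 4 - \frac{3 + g}{-4 + v}$)
$o{\left(13,W \right)} k - 80 = \frac{-19 - 1 + 4 \cdot 13}{-4 + 13} \cdot 64 - 80 = \frac{-19 - 1 + 52}{9} \cdot 64 - 80 = \frac{1}{9} \cdot 32 \cdot 64 - 80 = \frac{32}{9} \cdot 64 - 80 = \frac{2048}{9} - 80 = \frac{1328}{9}$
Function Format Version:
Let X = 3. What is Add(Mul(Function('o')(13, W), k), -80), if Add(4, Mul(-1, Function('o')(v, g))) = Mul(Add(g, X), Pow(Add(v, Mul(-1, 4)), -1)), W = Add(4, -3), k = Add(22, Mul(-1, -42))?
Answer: Rational(1328, 9) ≈ 147.56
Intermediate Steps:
k = 64 (k = Add(22, 42) = 64)
W = 1
Function('o')(v, g) = Add(4, Mul(-1, Pow(Add(-4, v), -1), Add(3, g))) (Function('o')(v, g) = Add(4, Mul(-1, Mul(Add(g, 3), Pow(Add(v, Mul(-1, 4)), -1)))) = Add(4, Mul(-1, Mul(Add(3, g), Pow(Add(v, -4), -1)))) = Add(4, Mul(-1, Mul(Add(3, g), Pow(Add(-4, v), -1)))) = Add(4, Mul(-1, Mul(Pow(Add(-4, v), -1), Add(3, g)))) = Add(4, Mul(-1, Pow(Add(-4, v), -1), Add(3, g))))
Add(Mul(Function('o')(13, W), k), -80) = Add(Mul(Mul(Pow(Add(-4, 13), -1), Add(-19, Mul(-1, 1), Mul(4, 13))), 64), -80) = Add(Mul(Mul(Pow(9, -1), Add(-19, -1, 52)), 64), -80) = Add(Mul(Mul(Rational(1, 9), 32), 64), -80) = Add(Mul(Rational(32, 9), 64), -80) = Add(Rational(2048, 9), -80) = Rational(1328, 9)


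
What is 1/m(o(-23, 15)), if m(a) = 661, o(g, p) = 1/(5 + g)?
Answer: 1/661 ≈ 0.0015129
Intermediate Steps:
1/m(o(-23, 15)) = 1/661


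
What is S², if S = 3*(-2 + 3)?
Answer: 9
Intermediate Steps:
S = 3 (S = 3*1 = 3)
S² = 3² = 9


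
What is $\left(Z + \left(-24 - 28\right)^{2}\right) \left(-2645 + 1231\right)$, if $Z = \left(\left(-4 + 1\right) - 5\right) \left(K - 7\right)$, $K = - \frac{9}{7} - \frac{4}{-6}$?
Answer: $- \frac{11728928}{3} \approx -3.9096 \cdot 10^{6}$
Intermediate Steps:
$K = - \frac{13}{21}$ ($K = \left(-9\right) \frac{1}{7} - - \frac{2}{3} = - \frac{9}{7} + \frac{2}{3} = - \frac{13}{21} \approx -0.61905$)
$Z = \frac{1280}{21}$ ($Z = \left(\left(-4 + 1\right) - 5\right) \left(- \frac{13}{21} - 7\right) = \left(-3 - 5\right) \left(- \frac{160}{21}\right) = \left(-8\right) \left(- \frac{160}{21}\right) = \frac{1280}{21} \approx 60.952$)
$\left(Z + \left(-24 - 28\right)^{2}\right) \left(-2645 + 1231\right) = \left(\frac{1280}{21} + \left(-24 - 28\right)^{2}\right) \left(-2645 + 1231\right) = \left(\frac{1280}{21} + \left(-52\right)^{2}\right) \left(-1414\right) = \left(\frac{1280}{21} + 2704\right) \left(-1414\right) = \frac{58064}{21} \left(-1414\right) = - \frac{11728928}{3}$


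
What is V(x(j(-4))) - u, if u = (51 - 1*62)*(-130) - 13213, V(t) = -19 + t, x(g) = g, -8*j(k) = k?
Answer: 23529/2 ≈ 11765.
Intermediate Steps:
j(k) = -k/8
u = -11783 (u = (51 - 62)*(-130) - 13213 = -11*(-130) - 13213 = 1430 - 13213 = -11783)
V(x(j(-4))) - u = (-19 - ⅛*(-4)) - 1*(-11783) = (-19 + ½) + 11783 = -37/2 + 11783 = 23529/2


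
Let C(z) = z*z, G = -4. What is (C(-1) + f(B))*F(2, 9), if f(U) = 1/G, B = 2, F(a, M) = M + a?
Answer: 33/4 ≈ 8.2500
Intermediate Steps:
C(z) = z²
f(U) = -¼ (f(U) = 1/(-4) = -¼)
(C(-1) + f(B))*F(2, 9) = ((-1)² - ¼)*(9 + 2) = (1 - ¼)*11 = (¾)*11 = 33/4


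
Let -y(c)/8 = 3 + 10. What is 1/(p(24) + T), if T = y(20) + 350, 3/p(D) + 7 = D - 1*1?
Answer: 16/3939 ≈ 0.0040619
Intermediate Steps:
y(c) = -104 (y(c) = -8*(3 + 10) = -8*13 = -104)
p(D) = 3/(-8 + D) (p(D) = 3/(-7 + (D - 1*1)) = 3/(-7 + (D - 1)) = 3/(-7 + (-1 + D)) = 3/(-8 + D))
T = 246 (T = -104 + 350 = 246)
1/(p(24) + T) = 1/(3/(-8 + 24) + 246) = 1/(3/16 + 246) = 1/(3939/16) = 16/3939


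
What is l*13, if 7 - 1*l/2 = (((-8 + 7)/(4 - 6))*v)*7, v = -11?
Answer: 1183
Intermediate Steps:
l = 91 (l = 14 - 2*((-8 + 7)/(4 - 6))*(-11)*7 = 14 - 2*-1/(-2)*(-11)*7 = 14 - 2*-1*(-½)*(-11)*7 = 14 - 2*(½)*(-11)*7 = 14 - (-11)*7 = 14 - 2*(-77/2) = 14 + 77 = 91)
l*13 = 91*13 = 1183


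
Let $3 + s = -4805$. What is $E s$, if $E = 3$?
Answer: $-14424$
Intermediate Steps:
$s = -4808$ ($s = -3 - 4805 = -4808$)
$E s = 3 \left(-4808\right) = -14424$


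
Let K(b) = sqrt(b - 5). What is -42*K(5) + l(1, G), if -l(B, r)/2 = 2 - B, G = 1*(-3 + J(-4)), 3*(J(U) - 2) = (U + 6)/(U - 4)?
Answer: -2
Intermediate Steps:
J(U) = 2 + (6 + U)/(3*(-4 + U)) (J(U) = 2 + ((U + 6)/(U - 4))/3 = 2 + ((6 + U)/(-4 + U))/3 = 2 + (6 + U)/(3*(-4 + U)))
G = -13/12 (G = 1*(-3 + (-18 + 7*(-4))/(3*(-4 - 4))) = 1*(-3 + (1/3)*(-18 - 28)/(-8)) = 1*(-3 + (1/3)*(-1/8)*(-46)) = 1*(-3 + 23/12) = 1*(-13/12) = -13/12 ≈ -1.0833)
K(b) = sqrt(-5 + b)
l(B, r) = -4 + 2*B (l(B, r) = -2*(2 - B) = -4 + 2*B)
-42*K(5) + l(1, G) = -42*sqrt(-5 + 5) + (-4 + 2*1) = -42*sqrt(0) + (-4 + 2) = -42*0 - 2 = 0 - 2 = -2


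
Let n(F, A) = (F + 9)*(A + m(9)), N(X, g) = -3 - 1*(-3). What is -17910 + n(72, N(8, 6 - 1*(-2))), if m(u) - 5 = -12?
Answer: -18477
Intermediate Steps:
m(u) = -7 (m(u) = 5 - 12 = -7)
N(X, g) = 0 (N(X, g) = -3 + 3 = 0)
n(F, A) = (-7 + A)*(9 + F) (n(F, A) = (F + 9)*(A - 7) = (9 + F)*(-7 + A) = (-7 + A)*(9 + F))
-17910 + n(72, N(8, 6 - 1*(-2))) = -17910 + (-63 - 7*72 + 9*0 + 0*72) = -17910 + (-63 - 504 + 0 + 0) = -17910 - 567 = -18477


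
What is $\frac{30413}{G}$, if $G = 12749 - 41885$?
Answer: $- \frac{30413}{29136} \approx -1.0438$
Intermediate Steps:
$G = -29136$
$\frac{30413}{G} = \frac{30413}{-29136} = 30413 \left(- \frac{1}{29136}\right) = - \frac{30413}{29136}$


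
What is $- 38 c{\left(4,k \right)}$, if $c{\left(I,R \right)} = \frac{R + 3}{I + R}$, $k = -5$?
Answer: $-76$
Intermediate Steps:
$c{\left(I,R \right)} = \frac{3 + R}{I + R}$
$- 38 c{\left(4,k \right)} = - 38 \frac{3 - 5}{4 - 5} = - 38 \frac{1}{-1} \left(-2\right) = - 38 \left(\left(-1\right) \left(-2\right)\right) = \left(-38\right) 2 = -76$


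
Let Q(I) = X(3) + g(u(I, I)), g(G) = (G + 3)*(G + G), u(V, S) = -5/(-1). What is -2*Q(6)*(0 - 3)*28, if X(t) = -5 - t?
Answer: 12096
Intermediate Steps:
u(V, S) = 5 (u(V, S) = -5*(-1) = 5)
g(G) = 2*G*(3 + G) (g(G) = (3 + G)*(2*G) = 2*G*(3 + G))
Q(I) = 72 (Q(I) = (-5 - 1*3) + 2*5*(3 + 5) = (-5 - 3) + 2*5*8 = -8 + 80 = 72)
-2*Q(6)*(0 - 3)*28 = -144*(0 - 3)*28 = -144*(-3)*28 = -2*(-216)*28 = 432*28 = 12096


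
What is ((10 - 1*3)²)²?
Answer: 2401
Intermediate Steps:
((10 - 1*3)²)² = ((10 - 3)²)² = (7²)² = 49² = 2401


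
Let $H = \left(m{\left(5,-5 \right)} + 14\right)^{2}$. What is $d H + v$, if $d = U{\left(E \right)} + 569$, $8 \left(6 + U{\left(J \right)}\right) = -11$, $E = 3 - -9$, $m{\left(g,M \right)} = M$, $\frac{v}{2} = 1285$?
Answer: $\frac{384493}{8} \approx 48062.0$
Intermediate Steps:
$v = 2570$ ($v = 2 \cdot 1285 = 2570$)
$E = 12$ ($E = 3 + 9 = 12$)
$U{\left(J \right)} = - \frac{59}{8}$ ($U{\left(J \right)} = -6 + \frac{1}{8} \left(-11\right) = -6 - \frac{11}{8} = - \frac{59}{8}$)
$H = 81$ ($H = \left(-5 + 14\right)^{2} = 9^{2} = 81$)
$d = \frac{4493}{8}$ ($d = - \frac{59}{8} + 569 = \frac{4493}{8} \approx 561.63$)
$d H + v = \frac{4493}{8} \cdot 81 + 2570 = \frac{363933}{8} + 2570 = \frac{384493}{8}$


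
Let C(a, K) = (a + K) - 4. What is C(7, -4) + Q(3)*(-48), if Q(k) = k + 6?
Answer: -433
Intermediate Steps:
C(a, K) = -4 + K + a (C(a, K) = (K + a) - 4 = -4 + K + a)
Q(k) = 6 + k
C(7, -4) + Q(3)*(-48) = (-4 - 4 + 7) + (6 + 3)*(-48) = -1 + 9*(-48) = -1 - 432 = -433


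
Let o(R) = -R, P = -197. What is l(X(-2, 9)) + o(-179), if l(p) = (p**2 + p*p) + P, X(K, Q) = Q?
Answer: 144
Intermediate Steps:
l(p) = -197 + 2*p**2 (l(p) = (p**2 + p*p) - 197 = (p**2 + p**2) - 197 = 2*p**2 - 197 = -197 + 2*p**2)
l(X(-2, 9)) + o(-179) = (-197 + 2*9**2) - 1*(-179) = (-197 + 2*81) + 179 = (-197 + 162) + 179 = -35 + 179 = 144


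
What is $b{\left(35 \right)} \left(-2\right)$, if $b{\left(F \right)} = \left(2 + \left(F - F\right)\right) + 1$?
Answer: $-6$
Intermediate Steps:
$b{\left(F \right)} = 3$ ($b{\left(F \right)} = \left(2 + 0\right) + 1 = 2 + 1 = 3$)
$b{\left(35 \right)} \left(-2\right) = 3 \left(-2\right) = -6$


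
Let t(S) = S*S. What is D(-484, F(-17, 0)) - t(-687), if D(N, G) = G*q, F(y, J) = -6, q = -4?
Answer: -471945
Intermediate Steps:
D(N, G) = -4*G (D(N, G) = G*(-4) = -4*G)
t(S) = S²
D(-484, F(-17, 0)) - t(-687) = -4*(-6) - 1*(-687)² = 24 - 1*471969 = 24 - 471969 = -471945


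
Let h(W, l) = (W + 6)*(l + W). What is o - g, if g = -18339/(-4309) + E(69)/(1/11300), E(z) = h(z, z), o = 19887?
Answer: -503873420256/4309 ≈ -1.1694e+8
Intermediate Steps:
h(W, l) = (6 + W)*(W + l)
E(z) = 2*z² + 12*z (E(z) = z² + 6*z + 6*z + z*z = z² + 6*z + 6*z + z² = 2*z² + 12*z)
g = 503959113339/4309 (g = -18339/(-4309) + (2*69*(6 + 69))/(1/11300) = -18339*(-1/4309) + (2*69*75)/(1/11300) = 18339/4309 + 10350*11300 = 18339/4309 + 116955000 = 503959113339/4309 ≈ 1.1696e+8)
o - g = 19887 - 1*503959113339/4309 = 19887 - 503959113339/4309 = -503873420256/4309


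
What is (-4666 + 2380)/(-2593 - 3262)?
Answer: 2286/5855 ≈ 0.39044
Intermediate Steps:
(-4666 + 2380)/(-2593 - 3262) = -2286/(-5855) = -2286*(-1/5855) = 2286/5855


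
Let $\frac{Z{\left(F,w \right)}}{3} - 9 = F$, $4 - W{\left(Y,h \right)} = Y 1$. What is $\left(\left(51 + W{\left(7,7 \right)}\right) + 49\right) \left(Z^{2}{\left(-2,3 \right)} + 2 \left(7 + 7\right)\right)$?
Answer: $45493$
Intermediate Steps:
$W{\left(Y,h \right)} = 4 - Y$ ($W{\left(Y,h \right)} = 4 - Y 1 = 4 - Y$)
$Z{\left(F,w \right)} = 27 + 3 F$
$\left(\left(51 + W{\left(7,7 \right)}\right) + 49\right) \left(Z^{2}{\left(-2,3 \right)} + 2 \left(7 + 7\right)\right) = \left(\left(51 + \left(4 - 7\right)\right) + 49\right) \left(\left(27 + 3 \left(-2\right)\right)^{2} + 2 \left(7 + 7\right)\right) = \left(\left(51 + \left(4 - 7\right)\right) + 49\right) \left(\left(27 - 6\right)^{2} + 2 \cdot 14\right) = \left(\left(51 - 3\right) + 49\right) \left(21^{2} + 28\right) = \left(48 + 49\right) \left(441 + 28\right) = 97 \cdot 469 = 45493$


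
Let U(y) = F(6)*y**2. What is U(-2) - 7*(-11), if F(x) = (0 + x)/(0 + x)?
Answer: 81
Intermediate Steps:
F(x) = 1 (F(x) = x/x = 1)
U(y) = y**2 (U(y) = 1*y**2 = y**2)
U(-2) - 7*(-11) = (-2)**2 - 7*(-11) = 4 + 77 = 81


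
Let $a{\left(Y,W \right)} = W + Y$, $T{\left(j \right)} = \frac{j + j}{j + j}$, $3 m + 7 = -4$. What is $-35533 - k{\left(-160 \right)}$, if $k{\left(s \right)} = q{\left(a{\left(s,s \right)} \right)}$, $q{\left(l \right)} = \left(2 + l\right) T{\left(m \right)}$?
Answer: $-35215$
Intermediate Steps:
$m = - \frac{11}{3}$ ($m = - \frac{7}{3} + \frac{1}{3} \left(-4\right) = - \frac{7}{3} - \frac{4}{3} = - \frac{11}{3} \approx -3.6667$)
$T{\left(j \right)} = 1$ ($T{\left(j \right)} = \frac{2 j}{2 j} = 2 j \frac{1}{2 j} = 1$)
$q{\left(l \right)} = 2 + l$ ($q{\left(l \right)} = \left(2 + l\right) 1 = 2 + l$)
$k{\left(s \right)} = 2 + 2 s$ ($k{\left(s \right)} = 2 + \left(s + s\right) = 2 + 2 s$)
$-35533 - k{\left(-160 \right)} = -35533 - \left(2 + 2 \left(-160\right)\right) = -35533 - \left(2 - 320\right) = -35533 - -318 = -35533 + 318 = -35215$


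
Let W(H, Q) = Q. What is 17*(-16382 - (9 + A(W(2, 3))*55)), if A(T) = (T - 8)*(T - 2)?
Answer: -273972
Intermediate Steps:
A(T) = (-8 + T)*(-2 + T)
17*(-16382 - (9 + A(W(2, 3))*55)) = 17*(-16382 - (9 + (16 + 3² - 10*3)*55)) = 17*(-16382 - (9 + (16 + 9 - 30)*55)) = 17*(-16382 - (9 - 5*55)) = 17*(-16382 - (9 - 275)) = 17*(-16382 - 1*(-266)) = 17*(-16382 + 266) = 17*(-16116) = -273972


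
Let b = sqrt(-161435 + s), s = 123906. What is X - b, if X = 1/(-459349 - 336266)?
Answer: -1/795615 - I*sqrt(37529) ≈ -1.2569e-6 - 193.72*I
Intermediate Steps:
X = -1/795615 (X = 1/(-795615) = -1/795615 ≈ -1.2569e-6)
b = I*sqrt(37529) (b = sqrt(-161435 + 123906) = sqrt(-37529) = I*sqrt(37529) ≈ 193.72*I)
X - b = -1/795615 - I*sqrt(37529)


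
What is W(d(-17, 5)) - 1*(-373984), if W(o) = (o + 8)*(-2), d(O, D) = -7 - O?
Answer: 373948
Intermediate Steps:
W(o) = -16 - 2*o (W(o) = (8 + o)*(-2) = -16 - 2*o)
W(d(-17, 5)) - 1*(-373984) = (-16 - 2*(-7 - 1*(-17))) - 1*(-373984) = (-16 - 2*(-7 + 17)) + 373984 = (-16 - 2*10) + 373984 = (-16 - 20) + 373984 = -36 + 373984 = 373948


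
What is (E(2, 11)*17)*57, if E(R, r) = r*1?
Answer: 10659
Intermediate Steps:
E(R, r) = r
(E(2, 11)*17)*57 = (11*17)*57 = 187*57 = 10659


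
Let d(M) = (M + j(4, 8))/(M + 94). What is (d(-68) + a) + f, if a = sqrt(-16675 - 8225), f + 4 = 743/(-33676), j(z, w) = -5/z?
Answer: -5853685/875576 + 10*I*sqrt(249) ≈ -6.6855 + 157.8*I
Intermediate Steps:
f = -135447/33676 (f = -4 + 743/(-33676) = -4 + 743*(-1/33676) = -4 - 743/33676 = -135447/33676 ≈ -4.0221)
d(M) = (-5/4 + M)/(94 + M) (d(M) = (M - 5/4)/(M + 94) = (M - 5*1/4)/(94 + M) = (M - 5/4)/(94 + M) = (-5/4 + M)/(94 + M))
a = 10*I*sqrt(249) (a = sqrt(-24900) = 10*I*sqrt(249) ≈ 157.8*I)
(d(-68) + a) + f = ((-5/4 - 68)/(94 - 68) + 10*I*sqrt(249)) - 135447/33676 = (-277/4/26 + 10*I*sqrt(249)) - 135447/33676 = ((1/26)*(-277/4) + 10*I*sqrt(249)) - 135447/33676 = (-277/104 + 10*I*sqrt(249)) - 135447/33676 = -5853685/875576 + 10*I*sqrt(249)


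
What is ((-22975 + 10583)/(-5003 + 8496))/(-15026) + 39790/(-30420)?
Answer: -104401686679/79830929178 ≈ -1.3078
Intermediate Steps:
((-22975 + 10583)/(-5003 + 8496))/(-15026) + 39790/(-30420) = -12392/3493*(-1/15026) + 39790*(-1/30420) = -12392*1/3493*(-1/15026) - 3979/3042 = -12392/3493*(-1/15026) - 3979/3042 = 6196/26242909 - 3979/3042 = -104401686679/79830929178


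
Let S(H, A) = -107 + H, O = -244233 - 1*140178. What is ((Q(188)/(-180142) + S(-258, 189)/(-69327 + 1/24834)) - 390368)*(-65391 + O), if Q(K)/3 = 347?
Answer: 27228872644626247339661829/155072242866907 ≈ 1.7559e+11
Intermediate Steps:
Q(K) = 1041 (Q(K) = 3*347 = 1041)
O = -384411 (O = -244233 - 140178 = -384411)
((Q(188)/(-180142) + S(-258, 189)/(-69327 + 1/24834)) - 390368)*(-65391 + O) = ((1041/(-180142) + (-107 - 258)/(-69327 + 1/24834)) - 390368)*(-65391 - 384411) = ((1041*(-1/180142) - 365/(-69327 + 1/24834)) - 390368)*(-449802) = ((-1041/180142 - 365/(-1721666717/24834)) - 390368)*(-449802) = ((-1041/180142 - 365*(-24834/1721666717)) - 390368)*(-449802) = ((-1041/180142 + 9064410/1721666717) - 390368)*(-449802) = (-159374106177/310144485733814 - 390368)*(-449802) = -121070482766311609729/310144485733814*(-449802) = 27228872644626247339661829/155072242866907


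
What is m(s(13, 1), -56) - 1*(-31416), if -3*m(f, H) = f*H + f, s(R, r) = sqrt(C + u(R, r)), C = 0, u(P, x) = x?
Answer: 94303/3 ≈ 31434.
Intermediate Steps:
s(R, r) = sqrt(r) (s(R, r) = sqrt(0 + r) = sqrt(r))
m(f, H) = -f/3 - H*f/3 (m(f, H) = -(f*H + f)/3 = -(H*f + f)/3 = -(f + H*f)/3 = -f/3 - H*f/3)
m(s(13, 1), -56) - 1*(-31416) = -sqrt(1)*(1 - 56)/3 - 1*(-31416) = -1/3*1*(-55) + 31416 = 55/3 + 31416 = 94303/3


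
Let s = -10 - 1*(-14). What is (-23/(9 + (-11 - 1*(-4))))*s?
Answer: -46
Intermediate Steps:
s = 4 (s = -10 + 14 = 4)
(-23/(9 + (-11 - 1*(-4))))*s = -23/(9 + (-11 - 1*(-4)))*4 = -23/(9 + (-11 + 4))*4 = -23/(9 - 7)*4 = -23/2*4 = -46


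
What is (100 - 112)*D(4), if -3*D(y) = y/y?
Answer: 4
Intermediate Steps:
D(y) = -⅓ (D(y) = -y/(3*y) = -⅓*1 = -⅓)
(100 - 112)*D(4) = (100 - 112)*(-⅓) = -12*(-⅓) = 4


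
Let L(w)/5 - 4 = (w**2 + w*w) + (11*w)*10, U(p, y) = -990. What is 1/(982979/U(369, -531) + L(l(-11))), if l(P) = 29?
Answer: 990/23153221 ≈ 4.2759e-5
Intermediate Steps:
L(w) = 20 + 10*w**2 + 550*w (L(w) = 20 + 5*((w**2 + w*w) + (11*w)*10) = 20 + 5*((w**2 + w**2) + 110*w) = 20 + 5*(2*w**2 + 110*w) = 20 + (10*w**2 + 550*w) = 20 + 10*w**2 + 550*w)
1/(982979/U(369, -531) + L(l(-11))) = 1/(982979/(-990) + (20 + 10*29**2 + 550*29)) = 1/(982979*(-1/990) + (20 + 10*841 + 15950)) = 1/(-982979/990 + (20 + 8410 + 15950)) = 1/(-982979/990 + 24380) = 1/(23153221/990) = 990/23153221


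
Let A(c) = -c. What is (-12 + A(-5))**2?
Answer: 49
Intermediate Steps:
(-12 + A(-5))**2 = (-12 - 1*(-5))**2 = (-12 + 5)**2 = (-7)**2 = 49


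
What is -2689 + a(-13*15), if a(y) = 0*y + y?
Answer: -2884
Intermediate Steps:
a(y) = y (a(y) = 0 + y = y)
-2689 + a(-13*15) = -2689 - 13*15 = -2689 - 195 = -2884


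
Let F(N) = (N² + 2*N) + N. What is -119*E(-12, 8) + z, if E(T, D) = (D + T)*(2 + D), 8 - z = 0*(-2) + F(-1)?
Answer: 4770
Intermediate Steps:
F(N) = N² + 3*N
z = 10 (z = 8 - (0*(-2) - (3 - 1)) = 8 - (0 - 1*2) = 8 - (0 - 2) = 8 - 1*(-2) = 8 + 2 = 10)
E(T, D) = (2 + D)*(D + T)
-119*E(-12, 8) + z = -119*(8² + 2*8 + 2*(-12) + 8*(-12)) + 10 = -119*(64 + 16 - 24 - 96) + 10 = -119*(-40) + 10 = 4760 + 10 = 4770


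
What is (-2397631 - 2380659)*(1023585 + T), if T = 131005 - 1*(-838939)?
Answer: -9525659685410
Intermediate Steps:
T = 969944 (T = 131005 + 838939 = 969944)
(-2397631 - 2380659)*(1023585 + T) = (-2397631 - 2380659)*(1023585 + 969944) = -4778290*1993529 = -9525659685410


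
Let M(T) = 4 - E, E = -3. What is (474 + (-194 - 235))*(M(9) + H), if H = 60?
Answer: 3015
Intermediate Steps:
M(T) = 7 (M(T) = 4 - 1*(-3) = 4 + 3 = 7)
(474 + (-194 - 235))*(M(9) + H) = (474 + (-194 - 235))*(7 + 60) = (474 - 429)*67 = 45*67 = 3015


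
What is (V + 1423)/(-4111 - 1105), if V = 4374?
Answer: -5797/5216 ≈ -1.1114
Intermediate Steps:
(V + 1423)/(-4111 - 1105) = (4374 + 1423)/(-4111 - 1105) = 5797/(-5216) = 5797*(-1/5216) = -5797/5216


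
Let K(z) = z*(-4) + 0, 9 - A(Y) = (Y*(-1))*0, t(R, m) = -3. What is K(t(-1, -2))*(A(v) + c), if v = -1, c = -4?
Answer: 60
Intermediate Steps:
A(Y) = 9 (A(Y) = 9 - Y*(-1)*0 = 9 - (-Y)*0 = 9 - 1*0 = 9 + 0 = 9)
K(z) = -4*z (K(z) = -4*z + 0 = -4*z)
K(t(-1, -2))*(A(v) + c) = (-4*(-3))*(9 - 4) = 12*5 = 60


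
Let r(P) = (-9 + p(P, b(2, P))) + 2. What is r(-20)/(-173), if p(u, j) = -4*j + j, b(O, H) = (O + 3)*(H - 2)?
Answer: -323/173 ≈ -1.8671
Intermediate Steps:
b(O, H) = (-2 + H)*(3 + O) (b(O, H) = (3 + O)*(-2 + H) = (-2 + H)*(3 + O))
p(u, j) = -3*j
r(P) = 23 - 15*P (r(P) = (-9 - 3*(-6 - 2*2 + 3*P + P*2)) + 2 = (-9 - 3*(-6 - 4 + 3*P + 2*P)) + 2 = (-9 - 3*(-10 + 5*P)) + 2 = (-9 + (30 - 15*P)) + 2 = (21 - 15*P) + 2 = 23 - 15*P)
r(-20)/(-173) = (23 - 15*(-20))/(-173) = (23 + 300)*(-1/173) = 323*(-1/173) = -323/173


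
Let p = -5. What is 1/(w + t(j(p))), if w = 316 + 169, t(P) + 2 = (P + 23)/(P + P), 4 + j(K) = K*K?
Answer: 21/10165 ≈ 0.0020659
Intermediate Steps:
j(K) = -4 + K² (j(K) = -4 + K*K = -4 + K²)
t(P) = -2 + (23 + P)/(2*P) (t(P) = -2 + (P + 23)/(P + P) = -2 + (23 + P)/((2*P)) = -2 + (23 + P)*(1/(2*P)) = -2 + (23 + P)/(2*P))
w = 485
1/(w + t(j(p))) = 1/(485 + (23 - 3*(-4 + (-5)²))/(2*(-4 + (-5)²))) = 1/(485 + (23 - 3*(-4 + 25))/(2*(-4 + 25))) = 1/(485 + (½)*(23 - 3*21)/21) = 1/(485 + (½)*(1/21)*(23 - 63)) = 1/(485 + (½)*(1/21)*(-40)) = 1/(485 - 20/21) = 1/(10165/21) = 21/10165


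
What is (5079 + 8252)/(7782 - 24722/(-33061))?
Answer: 440736191/257305424 ≈ 1.7129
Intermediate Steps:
(5079 + 8252)/(7782 - 24722/(-33061)) = 13331/(7782 - 24722*(-1/33061)) = 13331/(7782 + 24722/33061) = 13331/(257305424/33061) = 13331*(33061/257305424) = 440736191/257305424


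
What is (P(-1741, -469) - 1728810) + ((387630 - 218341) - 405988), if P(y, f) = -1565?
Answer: -1967074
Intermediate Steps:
(P(-1741, -469) - 1728810) + ((387630 - 218341) - 405988) = (-1565 - 1728810) + ((387630 - 218341) - 405988) = -1730375 + (169289 - 405988) = -1730375 - 236699 = -1967074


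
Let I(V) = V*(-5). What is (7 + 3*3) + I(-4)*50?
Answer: 1016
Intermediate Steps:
I(V) = -5*V
(7 + 3*3) + I(-4)*50 = (7 + 3*3) - 5*(-4)*50 = (7 + 9) + 20*50 = 16 + 1000 = 1016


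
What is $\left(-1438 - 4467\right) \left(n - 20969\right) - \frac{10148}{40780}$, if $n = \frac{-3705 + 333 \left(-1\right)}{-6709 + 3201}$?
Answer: $\frac{2214066183920427}{17882030} \approx 1.2382 \cdot 10^{8}$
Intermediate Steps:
$n = \frac{2019}{1754}$ ($n = \frac{-3705 - 333}{-3508} = \left(-4038\right) \left(- \frac{1}{3508}\right) = \frac{2019}{1754} \approx 1.1511$)
$\left(-1438 - 4467\right) \left(n - 20969\right) - \frac{10148}{40780} = \left(-1438 - 4467\right) \left(\frac{2019}{1754} - 20969\right) - \frac{10148}{40780} = \left(-5905\right) \left(- \frac{36777607}{1754}\right) - \frac{2537}{10195} = \frac{217171769335}{1754} - \frac{2537}{10195} = \frac{2214066183920427}{17882030}$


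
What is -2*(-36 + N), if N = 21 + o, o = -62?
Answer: 154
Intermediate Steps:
N = -41 (N = 21 - 62 = -41)
-2*(-36 + N) = -2*(-36 - 41) = -2*(-77) = 154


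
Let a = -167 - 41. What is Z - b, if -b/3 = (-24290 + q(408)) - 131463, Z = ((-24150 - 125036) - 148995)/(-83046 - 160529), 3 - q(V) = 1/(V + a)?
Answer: -910480993781/1948600 ≈ -4.6725e+5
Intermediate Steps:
a = -208
q(V) = 3 - 1/(-208 + V) (q(V) = 3 - 1/(V - 208) = 3 - 1/(-208 + V))
Z = 298181/243575 (Z = (-149186 - 148995)/(-243575) = -298181*(-1/243575) = 298181/243575 ≈ 1.2242)
b = 93450003/200 (b = -3*((-24290 + (-625 + 3*408)/(-208 + 408)) - 131463) = -3*((-24290 + (-625 + 1224)/200) - 131463) = -3*((-24290 + (1/200)*599) - 131463) = -3*((-24290 + 599/200) - 131463) = -3*(-4857401/200 - 131463) = -3*(-31150001/200) = 93450003/200 ≈ 4.6725e+5)
Z - b = 298181/243575 - 1*93450003/200 = 298181/243575 - 93450003/200 = -910480993781/1948600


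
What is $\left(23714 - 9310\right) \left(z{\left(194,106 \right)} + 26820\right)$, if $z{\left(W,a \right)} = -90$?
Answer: $385018920$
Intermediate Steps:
$\left(23714 - 9310\right) \left(z{\left(194,106 \right)} + 26820\right) = \left(23714 - 9310\right) \left(-90 + 26820\right) = 14404 \cdot 26730 = 385018920$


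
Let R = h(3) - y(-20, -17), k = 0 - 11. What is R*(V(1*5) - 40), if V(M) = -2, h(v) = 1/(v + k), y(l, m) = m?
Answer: -2835/4 ≈ -708.75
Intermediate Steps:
k = -11
h(v) = 1/(-11 + v) (h(v) = 1/(v - 11) = 1/(-11 + v))
R = 135/8 (R = 1/(-11 + 3) - 1*(-17) = 1/(-8) + 17 = -⅛ + 17 = 135/8 ≈ 16.875)
R*(V(1*5) - 40) = 135*(-2 - 40)/8 = (135/8)*(-42) = -2835/4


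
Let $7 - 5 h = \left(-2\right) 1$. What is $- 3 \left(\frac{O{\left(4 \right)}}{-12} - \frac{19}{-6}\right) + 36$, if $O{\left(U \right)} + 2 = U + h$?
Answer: $\frac{549}{20} \approx 27.45$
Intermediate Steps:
$h = \frac{9}{5}$ ($h = \frac{7}{5} - \frac{\left(-2\right) 1}{5} = \frac{7}{5} - - \frac{2}{5} = \frac{7}{5} + \frac{2}{5} = \frac{9}{5} \approx 1.8$)
$O{\left(U \right)} = - \frac{1}{5} + U$ ($O{\left(U \right)} = -2 + \left(U + \frac{9}{5}\right) = -2 + \left(\frac{9}{5} + U\right) = - \frac{1}{5} + U$)
$- 3 \left(\frac{O{\left(4 \right)}}{-12} - \frac{19}{-6}\right) + 36 = - 3 \left(\frac{- \frac{1}{5} + 4}{-12} - \frac{19}{-6}\right) + 36 = - 3 \left(\frac{19}{5} \left(- \frac{1}{12}\right) - - \frac{19}{6}\right) + 36 = - 3 \left(- \frac{19}{60} + \frac{19}{6}\right) + 36 = \left(-3\right) \frac{57}{20} + 36 = - \frac{171}{20} + 36 = \frac{549}{20}$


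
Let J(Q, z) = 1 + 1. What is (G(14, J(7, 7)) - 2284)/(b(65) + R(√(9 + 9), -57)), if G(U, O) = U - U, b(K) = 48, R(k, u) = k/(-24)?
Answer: -3508224/73727 - 9136*√2/73727 ≈ -47.759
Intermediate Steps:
J(Q, z) = 2
R(k, u) = -k/24 (R(k, u) = k*(-1/24) = -k/24)
G(U, O) = 0
(G(14, J(7, 7)) - 2284)/(b(65) + R(√(9 + 9), -57)) = (0 - 2284)/(48 - √(9 + 9)/24) = -2284/(48 - √2/8)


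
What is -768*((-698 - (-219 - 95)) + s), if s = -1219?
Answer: 1231104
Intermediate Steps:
-768*((-698 - (-219 - 95)) + s) = -768*((-698 - (-219 - 95)) - 1219) = -768*((-698 - 1*(-314)) - 1219) = -768*((-698 + 314) - 1219) = -768*(-384 - 1219) = -768*(-1603) = 1231104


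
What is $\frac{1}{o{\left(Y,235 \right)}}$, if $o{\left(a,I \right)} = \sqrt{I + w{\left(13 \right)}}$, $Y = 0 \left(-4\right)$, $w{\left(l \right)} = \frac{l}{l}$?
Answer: $\frac{\sqrt{59}}{118} \approx 0.065094$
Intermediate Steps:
$w{\left(l \right)} = 1$
$Y = 0$
$o{\left(a,I \right)} = \sqrt{1 + I}$ ($o{\left(a,I \right)} = \sqrt{I + 1} = \sqrt{1 + I}$)
$\frac{1}{o{\left(Y,235 \right)}} = \frac{1}{\sqrt{1 + 235}} = \frac{1}{\sqrt{236}} = \frac{1}{2 \sqrt{59}} = \frac{\sqrt{59}}{118}$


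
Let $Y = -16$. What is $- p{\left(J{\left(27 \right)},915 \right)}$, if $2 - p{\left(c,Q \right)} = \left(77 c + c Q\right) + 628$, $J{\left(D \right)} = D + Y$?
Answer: $11538$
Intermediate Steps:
$J{\left(D \right)} = -16 + D$ ($J{\left(D \right)} = D - 16 = -16 + D$)
$p{\left(c,Q \right)} = -626 - 77 c - Q c$ ($p{\left(c,Q \right)} = 2 - \left(\left(77 c + c Q\right) + 628\right) = 2 - \left(\left(77 c + Q c\right) + 628\right) = 2 - \left(628 + 77 c + Q c\right) = -626 - 77 c - Q c$)
$- p{\left(J{\left(27 \right)},915 \right)} = - (-626 - 77 \left(-16 + 27\right) - 915 \left(-16 + 27\right)) = - (-626 - 847 - 915 \cdot 11) = - (-626 - 847 - 10065) = \left(-1\right) \left(-11538\right) = 11538$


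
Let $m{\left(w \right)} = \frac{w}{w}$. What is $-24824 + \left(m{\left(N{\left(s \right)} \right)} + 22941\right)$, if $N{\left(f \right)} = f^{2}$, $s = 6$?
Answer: $-1882$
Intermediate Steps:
$m{\left(w \right)} = 1$
$-24824 + \left(m{\left(N{\left(s \right)} \right)} + 22941\right) = -24824 + \left(1 + 22941\right) = -24824 + 22942 = -1882$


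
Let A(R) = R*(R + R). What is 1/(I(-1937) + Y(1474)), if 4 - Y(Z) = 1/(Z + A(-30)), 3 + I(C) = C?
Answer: -3274/6338465 ≈ -0.00051653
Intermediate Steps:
A(R) = 2*R² (A(R) = R*(2*R) = 2*R²)
I(C) = -3 + C
Y(Z) = 4 - 1/(1800 + Z) (Y(Z) = 4 - 1/(Z + 2*(-30)²) = 4 - 1/(Z + 2*900) = 4 - 1/(Z + 1800) = 4 - 1/(1800 + Z))
1/(I(-1937) + Y(1474)) = 1/((-3 - 1937) + (7199 + 4*1474)/(1800 + 1474)) = 1/(-1940 + (7199 + 5896)/3274) = 1/(-1940 + (1/3274)*13095) = 1/(-1940 + 13095/3274) = 1/(-6338465/3274) = -3274/6338465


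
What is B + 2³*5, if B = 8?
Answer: 48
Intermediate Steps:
B + 2³*5 = 8 + 2³*5 = 8 + 8*5 = 8 + 40 = 48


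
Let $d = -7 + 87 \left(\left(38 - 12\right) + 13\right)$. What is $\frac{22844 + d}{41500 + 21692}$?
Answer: $\frac{13115}{31596} \approx 0.41508$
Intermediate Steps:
$d = 3386$ ($d = -7 + 87 \left(26 + 13\right) = -7 + 87 \cdot 39 = -7 + 3393 = 3386$)
$\frac{22844 + d}{41500 + 21692} = \frac{22844 + 3386}{41500 + 21692} = \frac{26230}{63192} = 26230 \cdot \frac{1}{63192} = \frac{13115}{31596}$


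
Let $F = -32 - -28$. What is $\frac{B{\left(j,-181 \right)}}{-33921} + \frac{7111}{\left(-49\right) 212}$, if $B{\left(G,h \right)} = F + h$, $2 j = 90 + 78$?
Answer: $- \frac{239290451}{352371348} \approx -0.67909$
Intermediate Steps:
$F = -4$ ($F = -32 + 28 = -4$)
$j = 84$ ($j = \frac{90 + 78}{2} = \frac{1}{2} \cdot 168 = 84$)
$B{\left(G,h \right)} = -4 + h$
$\frac{B{\left(j,-181 \right)}}{-33921} + \frac{7111}{\left(-49\right) 212} = \frac{-4 - 181}{-33921} + \frac{7111}{\left(-49\right) 212} = \left(-185\right) \left(- \frac{1}{33921}\right) + \frac{7111}{-10388} = \frac{185}{33921} + 7111 \left(- \frac{1}{10388}\right) = \frac{185}{33921} - \frac{7111}{10388} = - \frac{239290451}{352371348}$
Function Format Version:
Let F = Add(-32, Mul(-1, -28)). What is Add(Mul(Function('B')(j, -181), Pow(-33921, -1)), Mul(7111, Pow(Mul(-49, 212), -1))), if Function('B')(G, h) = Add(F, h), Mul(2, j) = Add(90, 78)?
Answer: Rational(-239290451, 352371348) ≈ -0.67909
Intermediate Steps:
F = -4 (F = Add(-32, 28) = -4)
j = 84 (j = Mul(Rational(1, 2), Add(90, 78)) = Mul(Rational(1, 2), 168) = 84)
Function('B')(G, h) = Add(-4, h)
Add(Mul(Function('B')(j, -181), Pow(-33921, -1)), Mul(7111, Pow(Mul(-49, 212), -1))) = Add(Mul(Add(-4, -181), Pow(-33921, -1)), Mul(7111, Pow(Mul(-49, 212), -1))) = Add(Mul(-185, Rational(-1, 33921)), Mul(7111, Pow(-10388, -1))) = Add(Rational(185, 33921), Mul(7111, Rational(-1, 10388))) = Add(Rational(185, 33921), Rational(-7111, 10388)) = Rational(-239290451, 352371348)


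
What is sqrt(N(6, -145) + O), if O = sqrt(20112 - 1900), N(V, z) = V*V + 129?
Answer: sqrt(165 + 2*sqrt(4553)) ≈ 17.319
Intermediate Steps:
N(V, z) = 129 + V**2 (N(V, z) = V**2 + 129 = 129 + V**2)
O = 2*sqrt(4553) (O = sqrt(18212) = 2*sqrt(4553) ≈ 134.95)
sqrt(N(6, -145) + O) = sqrt((129 + 6**2) + 2*sqrt(4553)) = sqrt((129 + 36) + 2*sqrt(4553)) = sqrt(165 + 2*sqrt(4553))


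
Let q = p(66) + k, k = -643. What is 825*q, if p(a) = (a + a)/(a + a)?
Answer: -529650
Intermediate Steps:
p(a) = 1 (p(a) = (2*a)/((2*a)) = (2*a)*(1/(2*a)) = 1)
q = -642 (q = 1 - 643 = -642)
825*q = 825*(-642) = -529650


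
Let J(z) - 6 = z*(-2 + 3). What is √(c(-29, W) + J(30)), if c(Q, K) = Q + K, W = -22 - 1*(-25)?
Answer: √10 ≈ 3.1623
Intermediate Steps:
J(z) = 6 + z (J(z) = 6 + z*(-2 + 3) = 6 + z*1 = 6 + z)
W = 3 (W = -22 + 25 = 3)
c(Q, K) = K + Q
√(c(-29, W) + J(30)) = √((3 - 29) + (6 + 30)) = √(-26 + 36) = √10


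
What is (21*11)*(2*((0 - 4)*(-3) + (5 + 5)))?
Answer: 10164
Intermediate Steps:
(21*11)*(2*((0 - 4)*(-3) + (5 + 5))) = 231*(2*(-4*(-3) + 10)) = 231*(2*(12 + 10)) = 231*(2*22) = 231*44 = 10164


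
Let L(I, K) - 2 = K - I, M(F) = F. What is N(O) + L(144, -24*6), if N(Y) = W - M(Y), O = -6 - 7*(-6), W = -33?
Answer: -355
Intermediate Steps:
L(I, K) = 2 + K - I (L(I, K) = 2 + (K - I) = 2 + K - I)
O = 36 (O = -6 + 42 = 36)
N(Y) = -33 - Y
N(O) + L(144, -24*6) = (-33 - 1*36) + (2 - 24*6 - 1*144) = (-33 - 36) + (2 - 144 - 144) = -69 - 286 = -355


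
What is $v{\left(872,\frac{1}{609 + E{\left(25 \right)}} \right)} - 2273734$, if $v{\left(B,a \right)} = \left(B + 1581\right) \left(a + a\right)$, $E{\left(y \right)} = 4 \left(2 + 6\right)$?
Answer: $- \frac{1457458588}{641} \approx -2.2737 \cdot 10^{6}$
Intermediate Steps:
$E{\left(y \right)} = 32$ ($E{\left(y \right)} = 4 \cdot 8 = 32$)
$v{\left(B,a \right)} = 2 a \left(1581 + B\right)$ ($v{\left(B,a \right)} = \left(1581 + B\right) 2 a = 2 a \left(1581 + B\right)$)
$v{\left(872,\frac{1}{609 + E{\left(25 \right)}} \right)} - 2273734 = \frac{2 \left(1581 + 872\right)}{609 + 32} - 2273734 = 2 \cdot \frac{1}{641} \cdot 2453 - 2273734 = \frac{4906}{641} - 2273734 = - \frac{1457458588}{641}$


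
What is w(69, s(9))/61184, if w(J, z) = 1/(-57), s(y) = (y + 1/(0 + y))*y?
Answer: -1/3487488 ≈ -2.8674e-7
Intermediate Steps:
s(y) = y*(y + 1/y) (s(y) = (y + 1/y)*y = y*(y + 1/y))
w(J, z) = -1/57
w(69, s(9))/61184 = -1/57/61184 = -1/57*1/61184 = -1/3487488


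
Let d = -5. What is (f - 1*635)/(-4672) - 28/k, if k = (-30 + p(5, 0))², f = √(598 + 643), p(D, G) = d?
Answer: 92437/817600 - √1241/4672 ≈ 0.10552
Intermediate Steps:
p(D, G) = -5
f = √1241 ≈ 35.228
k = 1225 (k = (-30 - 5)² = (-35)² = 1225)
(f - 1*635)/(-4672) - 28/k = (√1241 - 1*635)/(-4672) - 28/1225 = (√1241 - 635)*(-1/4672) - 28*1/1225 = (-635 + √1241)*(-1/4672) - 4/175 = (635/4672 - √1241/4672) - 4/175 = 92437/817600 - √1241/4672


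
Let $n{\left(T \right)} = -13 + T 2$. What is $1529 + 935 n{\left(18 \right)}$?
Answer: $23034$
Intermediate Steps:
$n{\left(T \right)} = -13 + 2 T$
$1529 + 935 n{\left(18 \right)} = 1529 + 935 \left(-13 + 2 \cdot 18\right) = 1529 + 935 \left(-13 + 36\right) = 1529 + 935 \cdot 23 = 1529 + 21505 = 23034$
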